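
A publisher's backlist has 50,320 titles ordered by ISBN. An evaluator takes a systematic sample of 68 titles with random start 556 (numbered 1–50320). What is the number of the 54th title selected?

39776

k = 50320/68 = 740
54th selection = r + (54−1)·k = 556 + 53×740 = 556 + 39220 = 39776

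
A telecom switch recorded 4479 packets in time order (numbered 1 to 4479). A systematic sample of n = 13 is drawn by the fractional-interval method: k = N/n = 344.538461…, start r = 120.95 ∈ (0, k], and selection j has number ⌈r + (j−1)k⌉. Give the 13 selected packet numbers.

121, 466, 811, 1155, 1500, 1844, 2189, 2533, 2878, 3222, 3567, 3911, 4256

j=1: r + 0k = 120.95 → ⌈·⌉ = 121
j=2: r + 1k = 465.488461… → ⌈·⌉ = 466
j=3: r + 2k = 810.026923… → ⌈·⌉ = 811
j=4: r + 3k = 1154.565384… → ⌈·⌉ = 1155
j=5: r + 4k = 1499.103846… → ⌈·⌉ = 1500
j=6: r + 5k = 1843.642307… → ⌈·⌉ = 1844
j=7: r + 6k = 2188.180769… → ⌈·⌉ = 2189
j=8: r + 7k = 2532.719230… → ⌈·⌉ = 2533
j=9: r + 8k = 2877.257692… → ⌈·⌉ = 2878
j=10: r + 9k = 3221.796153… → ⌈·⌉ = 3222
j=11: r + 10k = 3566.334615… → ⌈·⌉ = 3567
j=12: r + 11k = 3910.873076… → ⌈·⌉ = 3911
j=13: r + 12k = 4255.411538… → ⌈·⌉ = 4256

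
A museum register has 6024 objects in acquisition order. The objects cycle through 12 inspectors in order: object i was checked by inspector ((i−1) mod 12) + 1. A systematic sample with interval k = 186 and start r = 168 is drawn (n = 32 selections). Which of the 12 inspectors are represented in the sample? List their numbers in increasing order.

6, 12

Consecutive selections differ by k = 186, so their inspector numbers differ by 186 mod 12 = 6.
gcd(186, 12) = 6, so the sample visits 12/6 = 2 distinct residues mod 12.
Start 168 is inspector 12; the inspectors hit are 6, 12.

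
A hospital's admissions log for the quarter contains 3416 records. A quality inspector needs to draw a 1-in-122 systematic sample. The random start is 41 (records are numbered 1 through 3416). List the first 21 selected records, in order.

41, 163, 285, 407, 529, 651, 773, 895, 1017, 1139, 1261, 1383, 1505, 1627, 1749, 1871, 1993, 2115, 2237, 2359, 2481

record 1: 41
record 2: 41 + 122 = 163
record 3: 163 + 122 = 285
record 4: 285 + 122 = 407
record 5: 407 + 122 = 529
record 6: 529 + 122 = 651
record 7: 651 + 122 = 773
record 8: 773 + 122 = 895
record 9: 895 + 122 = 1017
record 10: 1017 + 122 = 1139
record 11: 1139 + 122 = 1261
record 12: 1261 + 122 = 1383
record 13: 1383 + 122 = 1505
record 14: 1505 + 122 = 1627
record 15: 1627 + 122 = 1749
record 16: 1749 + 122 = 1871
record 17: 1871 + 122 = 1993
record 18: 1993 + 122 = 2115
record 19: 2115 + 122 = 2237
record 20: 2237 + 122 = 2359
record 21: 2359 + 122 = 2481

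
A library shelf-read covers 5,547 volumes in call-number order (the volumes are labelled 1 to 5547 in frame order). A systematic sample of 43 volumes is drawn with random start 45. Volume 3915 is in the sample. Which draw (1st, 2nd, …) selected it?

31

k = 5547/43 = 129
position = (3915 − 45)/129 + 1 = 3870/129 + 1 = 30 + 1 = 31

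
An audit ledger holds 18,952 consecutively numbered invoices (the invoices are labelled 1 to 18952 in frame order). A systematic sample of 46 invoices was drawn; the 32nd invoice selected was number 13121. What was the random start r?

k = 18952/46 = 412
r = 13121 − (32−1)×412 = 13121 − 12772 = 349

349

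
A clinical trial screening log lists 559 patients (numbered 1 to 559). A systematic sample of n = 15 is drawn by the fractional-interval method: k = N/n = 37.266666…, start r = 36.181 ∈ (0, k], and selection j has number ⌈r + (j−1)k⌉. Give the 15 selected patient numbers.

37, 74, 111, 148, 186, 223, 260, 298, 335, 372, 409, 447, 484, 521, 558

j=1: r + 0k = 36.181 → ⌈·⌉ = 37
j=2: r + 1k = 73.447666… → ⌈·⌉ = 74
j=3: r + 2k = 110.714333… → ⌈·⌉ = 111
j=4: r + 3k = 147.981 → ⌈·⌉ = 148
j=5: r + 4k = 185.247666… → ⌈·⌉ = 186
j=6: r + 5k = 222.514333… → ⌈·⌉ = 223
j=7: r + 6k = 259.781 → ⌈·⌉ = 260
j=8: r + 7k = 297.047666… → ⌈·⌉ = 298
j=9: r + 8k = 334.314333… → ⌈·⌉ = 335
j=10: r + 9k = 371.581 → ⌈·⌉ = 372
j=11: r + 10k = 408.847666… → ⌈·⌉ = 409
j=12: r + 11k = 446.114333… → ⌈·⌉ = 447
j=13: r + 12k = 483.381 → ⌈·⌉ = 484
j=14: r + 13k = 520.647666… → ⌈·⌉ = 521
j=15: r + 14k = 557.914333… → ⌈·⌉ = 558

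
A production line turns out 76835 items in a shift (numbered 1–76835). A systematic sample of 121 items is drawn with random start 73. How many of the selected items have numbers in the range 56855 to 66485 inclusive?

15

k = 76835/121 = 635
First selection ≥ 56855: 73 + ⌈(56855−73)/635⌉·635 = 73 + 90×635 = 57223
Last selection ≤ 66485: 73 + ⌊(66485−73)/635⌋·635 = 73 + 104×635 = 66113
Count = 104 − 90 + 1 = 15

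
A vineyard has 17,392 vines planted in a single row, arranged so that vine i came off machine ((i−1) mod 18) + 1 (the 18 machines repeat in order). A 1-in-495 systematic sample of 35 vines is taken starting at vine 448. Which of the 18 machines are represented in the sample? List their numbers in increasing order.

7, 16

Consecutive selections differ by k = 495, so their machine numbers differ by 495 mod 18 = 9.
gcd(495, 18) = 9, so the sample visits 18/9 = 2 distinct residues mod 18.
Start 448 is machine 16; the machines hit are 7, 16.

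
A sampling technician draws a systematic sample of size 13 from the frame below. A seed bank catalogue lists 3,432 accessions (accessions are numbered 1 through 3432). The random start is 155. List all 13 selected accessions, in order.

k = N/n = 3432/13 = 264
accession 1: 155
accession 2: 155 + 264 = 419
accession 3: 419 + 264 = 683
accession 4: 683 + 264 = 947
accession 5: 947 + 264 = 1211
accession 6: 1211 + 264 = 1475
accession 7: 1475 + 264 = 1739
accession 8: 1739 + 264 = 2003
accession 9: 2003 + 264 = 2267
accession 10: 2267 + 264 = 2531
accession 11: 2531 + 264 = 2795
accession 12: 2795 + 264 = 3059
accession 13: 3059 + 264 = 3323

155, 419, 683, 947, 1211, 1475, 1739, 2003, 2267, 2531, 2795, 3059, 3323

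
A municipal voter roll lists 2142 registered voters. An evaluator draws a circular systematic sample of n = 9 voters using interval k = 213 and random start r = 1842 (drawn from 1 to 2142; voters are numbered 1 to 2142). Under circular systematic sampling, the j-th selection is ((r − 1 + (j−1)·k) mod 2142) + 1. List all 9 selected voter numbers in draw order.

Selection 1: 1842
Selection 2: 1842 + 213 = 2055
Selection 3: 2055 + 213 = 2268 → 2268 − 2142 = 126
Selection 4: 126 + 213 = 339
Selection 5: 339 + 213 = 552
Selection 6: 552 + 213 = 765
Selection 7: 765 + 213 = 978
Selection 8: 978 + 213 = 1191
Selection 9: 1191 + 213 = 1404

1842, 2055, 126, 339, 552, 765, 978, 1191, 1404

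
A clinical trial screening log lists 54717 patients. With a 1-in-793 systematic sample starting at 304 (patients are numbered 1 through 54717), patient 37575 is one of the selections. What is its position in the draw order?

48

k = 793
position = (37575 − 304)/793 + 1 = 37271/793 + 1 = 47 + 1 = 48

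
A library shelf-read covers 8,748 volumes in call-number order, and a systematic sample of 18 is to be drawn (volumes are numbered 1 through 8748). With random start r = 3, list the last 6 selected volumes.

k = N/n = 8748/18 = 486
13th selection = 3 + 12×486 = 5835
14th: 5835 + 486 = 6321
15th: 6321 + 486 = 6807
16th: 6807 + 486 = 7293
17th: 7293 + 486 = 7779
18th: 7779 + 486 = 8265

5835, 6321, 6807, 7293, 7779, 8265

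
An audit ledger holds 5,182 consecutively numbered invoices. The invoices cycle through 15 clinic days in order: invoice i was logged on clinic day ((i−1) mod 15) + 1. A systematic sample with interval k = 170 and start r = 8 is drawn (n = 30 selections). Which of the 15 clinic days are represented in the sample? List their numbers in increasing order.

Consecutive selections differ by k = 170, so their clinic day numbers differ by 170 mod 15 = 5.
gcd(170, 15) = 5, so the sample visits 15/5 = 3 distinct residues mod 15.
Start 8 is clinic day 8; the clinic days hit are 3, 8, 13.

3, 8, 13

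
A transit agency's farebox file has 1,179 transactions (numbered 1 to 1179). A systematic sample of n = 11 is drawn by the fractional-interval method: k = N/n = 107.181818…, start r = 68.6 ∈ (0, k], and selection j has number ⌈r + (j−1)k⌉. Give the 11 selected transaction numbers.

69, 176, 283, 391, 498, 605, 712, 819, 927, 1034, 1141

j=1: r + 0k = 68.6 → ⌈·⌉ = 69
j=2: r + 1k = 175.781818… → ⌈·⌉ = 176
j=3: r + 2k = 282.963636… → ⌈·⌉ = 283
j=4: r + 3k = 390.145454… → ⌈·⌉ = 391
j=5: r + 4k = 497.327272… → ⌈·⌉ = 498
j=6: r + 5k = 604.509090… → ⌈·⌉ = 605
j=7: r + 6k = 711.690909… → ⌈·⌉ = 712
j=8: r + 7k = 818.872727… → ⌈·⌉ = 819
j=9: r + 8k = 926.054545… → ⌈·⌉ = 927
j=10: r + 9k = 1033.236363… → ⌈·⌉ = 1034
j=11: r + 10k = 1140.418181… → ⌈·⌉ = 1141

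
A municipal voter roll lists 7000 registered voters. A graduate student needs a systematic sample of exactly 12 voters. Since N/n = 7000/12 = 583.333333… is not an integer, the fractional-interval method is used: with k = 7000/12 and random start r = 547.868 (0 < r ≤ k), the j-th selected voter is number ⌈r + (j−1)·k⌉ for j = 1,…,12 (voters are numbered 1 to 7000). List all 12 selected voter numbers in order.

548, 1132, 1715, 2298, 2882, 3465, 4048, 4632, 5215, 5798, 6382, 6965

j=1: r + 0k = 547.868 → ⌈·⌉ = 548
j=2: r + 1k = 1131.201333… → ⌈·⌉ = 1132
j=3: r + 2k = 1714.534666… → ⌈·⌉ = 1715
j=4: r + 3k = 2297.868 → ⌈·⌉ = 2298
j=5: r + 4k = 2881.201333… → ⌈·⌉ = 2882
j=6: r + 5k = 3464.534666… → ⌈·⌉ = 3465
j=7: r + 6k = 4047.868 → ⌈·⌉ = 4048
j=8: r + 7k = 4631.201333… → ⌈·⌉ = 4632
j=9: r + 8k = 5214.534666… → ⌈·⌉ = 5215
j=10: r + 9k = 5797.868 → ⌈·⌉ = 5798
j=11: r + 10k = 6381.201333… → ⌈·⌉ = 6382
j=12: r + 11k = 6964.534666… → ⌈·⌉ = 6965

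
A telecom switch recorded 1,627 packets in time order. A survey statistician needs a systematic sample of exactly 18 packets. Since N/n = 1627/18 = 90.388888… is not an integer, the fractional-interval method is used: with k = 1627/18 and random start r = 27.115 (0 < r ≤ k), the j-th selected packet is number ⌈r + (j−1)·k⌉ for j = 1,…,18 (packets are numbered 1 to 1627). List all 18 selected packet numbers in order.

28, 118, 208, 299, 389, 480, 570, 660, 751, 841, 932, 1022, 1112, 1203, 1293, 1383, 1474, 1564

j=1: r + 0k = 27.115 → ⌈·⌉ = 28
j=2: r + 1k = 117.503888… → ⌈·⌉ = 118
j=3: r + 2k = 207.892777… → ⌈·⌉ = 208
j=4: r + 3k = 298.281666… → ⌈·⌉ = 299
j=5: r + 4k = 388.670555… → ⌈·⌉ = 389
j=6: r + 5k = 479.059444… → ⌈·⌉ = 480
j=7: r + 6k = 569.448333… → ⌈·⌉ = 570
j=8: r + 7k = 659.837222… → ⌈·⌉ = 660
j=9: r + 8k = 750.226111… → ⌈·⌉ = 751
j=10: r + 9k = 840.615 → ⌈·⌉ = 841
j=11: r + 10k = 931.003888… → ⌈·⌉ = 932
j=12: r + 11k = 1021.392777… → ⌈·⌉ = 1022
j=13: r + 12k = 1111.781666… → ⌈·⌉ = 1112
j=14: r + 13k = 1202.170555… → ⌈·⌉ = 1203
j=15: r + 14k = 1292.559444… → ⌈·⌉ = 1293
j=16: r + 15k = 1382.948333… → ⌈·⌉ = 1383
j=17: r + 16k = 1473.337222… → ⌈·⌉ = 1474
j=18: r + 17k = 1563.726111… → ⌈·⌉ = 1564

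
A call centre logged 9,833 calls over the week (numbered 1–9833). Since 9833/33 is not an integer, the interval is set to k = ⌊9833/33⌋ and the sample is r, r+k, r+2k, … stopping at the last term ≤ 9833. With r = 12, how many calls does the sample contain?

34

k = ⌊9833/33⌋ = 297
Achieved size = ⌊(9833 − 12)/297⌋ + 1 = ⌊9821/297⌋ + 1 = 33 + 1 = 34
(last selection: 12 + 33×297 = 9813 ≤ 9833; next would be 10110 > 9833)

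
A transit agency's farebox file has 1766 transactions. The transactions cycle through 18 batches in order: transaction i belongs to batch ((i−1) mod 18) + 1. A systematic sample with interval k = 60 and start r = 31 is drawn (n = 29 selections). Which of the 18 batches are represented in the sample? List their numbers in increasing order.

Consecutive selections differ by k = 60, so their batch numbers differ by 60 mod 18 = 6.
gcd(60, 18) = 6, so the sample visits 18/6 = 3 distinct residues mod 18.
Start 31 is batch 13; the batches hit are 1, 7, 13.

1, 7, 13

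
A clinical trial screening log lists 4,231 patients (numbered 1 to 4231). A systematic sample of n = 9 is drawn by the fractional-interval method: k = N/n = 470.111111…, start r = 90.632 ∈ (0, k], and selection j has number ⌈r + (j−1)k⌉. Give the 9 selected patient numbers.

j=1: r + 0k = 90.632 → ⌈·⌉ = 91
j=2: r + 1k = 560.743111… → ⌈·⌉ = 561
j=3: r + 2k = 1030.854222… → ⌈·⌉ = 1031
j=4: r + 3k = 1500.965333… → ⌈·⌉ = 1501
j=5: r + 4k = 1971.076444… → ⌈·⌉ = 1972
j=6: r + 5k = 2441.187555… → ⌈·⌉ = 2442
j=7: r + 6k = 2911.298666… → ⌈·⌉ = 2912
j=8: r + 7k = 3381.409777… → ⌈·⌉ = 3382
j=9: r + 8k = 3851.520888… → ⌈·⌉ = 3852

91, 561, 1031, 1501, 1972, 2442, 2912, 3382, 3852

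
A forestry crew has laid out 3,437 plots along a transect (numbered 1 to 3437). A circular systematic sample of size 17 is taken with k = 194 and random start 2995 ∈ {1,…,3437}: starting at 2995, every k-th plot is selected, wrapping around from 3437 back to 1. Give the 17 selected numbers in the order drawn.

Selection 1: 2995
Selection 2: 2995 + 194 = 3189
Selection 3: 3189 + 194 = 3383
Selection 4: 3383 + 194 = 3577 → 3577 − 3437 = 140
Selection 5: 140 + 194 = 334
Selection 6: 334 + 194 = 528
Selection 7: 528 + 194 = 722
Selection 8: 722 + 194 = 916
Selection 9: 916 + 194 = 1110
Selection 10: 1110 + 194 = 1304
Selection 11: 1304 + 194 = 1498
Selection 12: 1498 + 194 = 1692
Selection 13: 1692 + 194 = 1886
Selection 14: 1886 + 194 = 2080
Selection 15: 2080 + 194 = 2274
Selection 16: 2274 + 194 = 2468
Selection 17: 2468 + 194 = 2662

2995, 3189, 3383, 140, 334, 528, 722, 916, 1110, 1304, 1498, 1692, 1886, 2080, 2274, 2468, 2662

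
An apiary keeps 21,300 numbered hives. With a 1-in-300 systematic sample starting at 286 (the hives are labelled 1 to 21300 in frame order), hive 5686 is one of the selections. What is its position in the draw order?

k = 300
position = (5686 − 286)/300 + 1 = 5400/300 + 1 = 18 + 1 = 19

19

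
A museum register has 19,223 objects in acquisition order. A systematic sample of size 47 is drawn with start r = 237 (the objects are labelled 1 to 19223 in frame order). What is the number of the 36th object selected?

14552

k = 19223/47 = 409
36th selection = r + (36−1)·k = 237 + 35×409 = 237 + 14315 = 14552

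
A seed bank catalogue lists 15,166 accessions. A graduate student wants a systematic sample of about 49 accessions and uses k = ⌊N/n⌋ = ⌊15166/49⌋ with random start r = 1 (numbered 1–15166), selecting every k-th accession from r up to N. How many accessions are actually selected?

k = ⌊15166/49⌋ = 309
Achieved size = ⌊(15166 − 1)/309⌋ + 1 = ⌊15165/309⌋ + 1 = 49 + 1 = 50
(last selection: 1 + 49×309 = 15142 ≤ 15166; next would be 15451 > 15166)

50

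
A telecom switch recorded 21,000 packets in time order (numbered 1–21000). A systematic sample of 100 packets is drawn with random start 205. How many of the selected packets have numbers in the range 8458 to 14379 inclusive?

28

k = 21000/100 = 210
First selection ≥ 8458: 205 + ⌈(8458−205)/210⌉·210 = 205 + 40×210 = 8605
Last selection ≤ 14379: 205 + ⌊(14379−205)/210⌋·210 = 205 + 67×210 = 14275
Count = 67 − 40 + 1 = 28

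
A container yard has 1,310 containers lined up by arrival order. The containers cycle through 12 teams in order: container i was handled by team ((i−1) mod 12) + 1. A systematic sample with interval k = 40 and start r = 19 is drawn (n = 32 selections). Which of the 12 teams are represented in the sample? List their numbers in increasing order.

Consecutive selections differ by k = 40, so their team numbers differ by 40 mod 12 = 4.
gcd(40, 12) = 4, so the sample visits 12/4 = 3 distinct residues mod 12.
Start 19 is team 7; the teams hit are 3, 7, 11.

3, 7, 11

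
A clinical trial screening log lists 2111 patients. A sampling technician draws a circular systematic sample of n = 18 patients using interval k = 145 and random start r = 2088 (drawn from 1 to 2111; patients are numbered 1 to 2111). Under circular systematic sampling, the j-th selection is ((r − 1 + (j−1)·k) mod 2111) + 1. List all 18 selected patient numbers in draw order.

2088, 122, 267, 412, 557, 702, 847, 992, 1137, 1282, 1427, 1572, 1717, 1862, 2007, 41, 186, 331

Selection 1: 2088
Selection 2: 2088 + 145 = 2233 → 2233 − 2111 = 122
Selection 3: 122 + 145 = 267
Selection 4: 267 + 145 = 412
Selection 5: 412 + 145 = 557
Selection 6: 557 + 145 = 702
Selection 7: 702 + 145 = 847
Selection 8: 847 + 145 = 992
Selection 9: 992 + 145 = 1137
Selection 10: 1137 + 145 = 1282
Selection 11: 1282 + 145 = 1427
Selection 12: 1427 + 145 = 1572
Selection 13: 1572 + 145 = 1717
Selection 14: 1717 + 145 = 1862
Selection 15: 1862 + 145 = 2007
Selection 16: 2007 + 145 = 2152 → 2152 − 2111 = 41
Selection 17: 41 + 145 = 186
Selection 18: 186 + 145 = 331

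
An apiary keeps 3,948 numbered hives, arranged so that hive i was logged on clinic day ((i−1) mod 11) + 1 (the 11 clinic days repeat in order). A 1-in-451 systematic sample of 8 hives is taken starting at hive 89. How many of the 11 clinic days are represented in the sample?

Consecutive selections differ by k = 451, so their clinic day numbers differ by 451 mod 11 = 0.
gcd(451, 11) = 11, so the sample visits 11/11 = 1 distinct residues mod 11.
Start 89 is clinic day 1; the clinic days hit are 1.

1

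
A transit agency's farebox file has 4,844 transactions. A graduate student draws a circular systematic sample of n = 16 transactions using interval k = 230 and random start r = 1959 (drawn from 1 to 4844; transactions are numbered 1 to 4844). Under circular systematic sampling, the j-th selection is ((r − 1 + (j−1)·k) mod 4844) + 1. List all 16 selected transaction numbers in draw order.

Selection 1: 1959
Selection 2: 1959 + 230 = 2189
Selection 3: 2189 + 230 = 2419
Selection 4: 2419 + 230 = 2649
Selection 5: 2649 + 230 = 2879
Selection 6: 2879 + 230 = 3109
Selection 7: 3109 + 230 = 3339
Selection 8: 3339 + 230 = 3569
Selection 9: 3569 + 230 = 3799
Selection 10: 3799 + 230 = 4029
Selection 11: 4029 + 230 = 4259
Selection 12: 4259 + 230 = 4489
Selection 13: 4489 + 230 = 4719
Selection 14: 4719 + 230 = 4949 → 4949 − 4844 = 105
Selection 15: 105 + 230 = 335
Selection 16: 335 + 230 = 565

1959, 2189, 2419, 2649, 2879, 3109, 3339, 3569, 3799, 4029, 4259, 4489, 4719, 105, 335, 565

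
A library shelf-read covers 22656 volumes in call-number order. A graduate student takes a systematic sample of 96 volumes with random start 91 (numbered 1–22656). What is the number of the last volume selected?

22511

k = 22656/96 = 236
96th selection = r + (96−1)·k = 91 + 95×236 = 91 + 22420 = 22511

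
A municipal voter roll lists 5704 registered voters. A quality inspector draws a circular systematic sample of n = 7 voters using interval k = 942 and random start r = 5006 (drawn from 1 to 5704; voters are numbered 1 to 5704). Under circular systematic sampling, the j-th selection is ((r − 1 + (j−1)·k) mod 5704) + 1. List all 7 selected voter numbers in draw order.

5006, 244, 1186, 2128, 3070, 4012, 4954

Selection 1: 5006
Selection 2: 5006 + 942 = 5948 → 5948 − 5704 = 244
Selection 3: 244 + 942 = 1186
Selection 4: 1186 + 942 = 2128
Selection 5: 2128 + 942 = 3070
Selection 6: 3070 + 942 = 4012
Selection 7: 4012 + 942 = 4954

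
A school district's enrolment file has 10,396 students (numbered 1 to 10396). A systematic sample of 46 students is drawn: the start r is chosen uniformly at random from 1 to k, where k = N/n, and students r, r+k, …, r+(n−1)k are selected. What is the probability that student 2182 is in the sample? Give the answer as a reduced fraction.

1/226

k = 10396/46 = 226.
Student 2182 is selected iff r ≡ 2182 (mod 226); exactly one such r in {1,…,226}.
Inclusion probability = 1/226.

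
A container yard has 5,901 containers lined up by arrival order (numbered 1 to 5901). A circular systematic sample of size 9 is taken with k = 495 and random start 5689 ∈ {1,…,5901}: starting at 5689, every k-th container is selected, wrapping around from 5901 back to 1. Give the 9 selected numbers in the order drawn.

Selection 1: 5689
Selection 2: 5689 + 495 = 6184 → 6184 − 5901 = 283
Selection 3: 283 + 495 = 778
Selection 4: 778 + 495 = 1273
Selection 5: 1273 + 495 = 1768
Selection 6: 1768 + 495 = 2263
Selection 7: 2263 + 495 = 2758
Selection 8: 2758 + 495 = 3253
Selection 9: 3253 + 495 = 3748

5689, 283, 778, 1273, 1768, 2263, 2758, 3253, 3748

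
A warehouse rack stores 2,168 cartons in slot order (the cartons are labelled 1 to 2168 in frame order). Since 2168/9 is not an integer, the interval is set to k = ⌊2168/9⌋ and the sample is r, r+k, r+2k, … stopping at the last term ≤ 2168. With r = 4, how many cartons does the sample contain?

k = ⌊2168/9⌋ = 240
Achieved size = ⌊(2168 − 4)/240⌋ + 1 = ⌊2164/240⌋ + 1 = 9 + 1 = 10
(last selection: 4 + 9×240 = 2164 ≤ 2168; next would be 2404 > 2168)

10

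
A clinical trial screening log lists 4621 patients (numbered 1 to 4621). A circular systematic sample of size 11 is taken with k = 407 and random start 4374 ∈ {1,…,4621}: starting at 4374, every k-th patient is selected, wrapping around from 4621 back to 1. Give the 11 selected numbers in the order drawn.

Selection 1: 4374
Selection 2: 4374 + 407 = 4781 → 4781 − 4621 = 160
Selection 3: 160 + 407 = 567
Selection 4: 567 + 407 = 974
Selection 5: 974 + 407 = 1381
Selection 6: 1381 + 407 = 1788
Selection 7: 1788 + 407 = 2195
Selection 8: 2195 + 407 = 2602
Selection 9: 2602 + 407 = 3009
Selection 10: 3009 + 407 = 3416
Selection 11: 3416 + 407 = 3823

4374, 160, 567, 974, 1381, 1788, 2195, 2602, 3009, 3416, 3823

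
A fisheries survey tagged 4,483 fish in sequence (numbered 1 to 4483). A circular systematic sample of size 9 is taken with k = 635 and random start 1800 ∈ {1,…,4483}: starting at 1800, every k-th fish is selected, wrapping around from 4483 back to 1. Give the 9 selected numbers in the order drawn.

1800, 2435, 3070, 3705, 4340, 492, 1127, 1762, 2397

Selection 1: 1800
Selection 2: 1800 + 635 = 2435
Selection 3: 2435 + 635 = 3070
Selection 4: 3070 + 635 = 3705
Selection 5: 3705 + 635 = 4340
Selection 6: 4340 + 635 = 4975 → 4975 − 4483 = 492
Selection 7: 492 + 635 = 1127
Selection 8: 1127 + 635 = 1762
Selection 9: 1762 + 635 = 2397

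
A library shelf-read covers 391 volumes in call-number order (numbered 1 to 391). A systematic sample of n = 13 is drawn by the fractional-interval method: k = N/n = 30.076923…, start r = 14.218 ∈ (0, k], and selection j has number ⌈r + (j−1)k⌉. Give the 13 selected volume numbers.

15, 45, 75, 105, 135, 165, 195, 225, 255, 285, 315, 346, 376

j=1: r + 0k = 14.218 → ⌈·⌉ = 15
j=2: r + 1k = 44.294923… → ⌈·⌉ = 45
j=3: r + 2k = 74.371846… → ⌈·⌉ = 75
j=4: r + 3k = 104.448769… → ⌈·⌉ = 105
j=5: r + 4k = 134.525692… → ⌈·⌉ = 135
j=6: r + 5k = 164.602615… → ⌈·⌉ = 165
j=7: r + 6k = 194.679538… → ⌈·⌉ = 195
j=8: r + 7k = 224.756461… → ⌈·⌉ = 225
j=9: r + 8k = 254.833384… → ⌈·⌉ = 255
j=10: r + 9k = 284.910307… → ⌈·⌉ = 285
j=11: r + 10k = 314.987230… → ⌈·⌉ = 315
j=12: r + 11k = 345.064153… → ⌈·⌉ = 346
j=13: r + 12k = 375.141076… → ⌈·⌉ = 376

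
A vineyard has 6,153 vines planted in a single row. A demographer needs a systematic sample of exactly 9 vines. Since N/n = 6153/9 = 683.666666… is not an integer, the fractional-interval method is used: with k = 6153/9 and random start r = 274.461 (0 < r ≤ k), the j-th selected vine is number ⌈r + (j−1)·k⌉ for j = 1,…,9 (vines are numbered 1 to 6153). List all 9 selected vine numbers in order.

275, 959, 1642, 2326, 3010, 3693, 4377, 5061, 5744

j=1: r + 0k = 274.461 → ⌈·⌉ = 275
j=2: r + 1k = 958.127666… → ⌈·⌉ = 959
j=3: r + 2k = 1641.794333… → ⌈·⌉ = 1642
j=4: r + 3k = 2325.461 → ⌈·⌉ = 2326
j=5: r + 4k = 3009.127666… → ⌈·⌉ = 3010
j=6: r + 5k = 3692.794333… → ⌈·⌉ = 3693
j=7: r + 6k = 4376.461 → ⌈·⌉ = 4377
j=8: r + 7k = 5060.127666… → ⌈·⌉ = 5061
j=9: r + 8k = 5743.794333… → ⌈·⌉ = 5744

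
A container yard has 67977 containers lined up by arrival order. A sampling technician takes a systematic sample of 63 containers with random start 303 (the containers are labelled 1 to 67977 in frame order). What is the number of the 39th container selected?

41305

k = 67977/63 = 1079
39th selection = r + (39−1)·k = 303 + 38×1079 = 303 + 41002 = 41305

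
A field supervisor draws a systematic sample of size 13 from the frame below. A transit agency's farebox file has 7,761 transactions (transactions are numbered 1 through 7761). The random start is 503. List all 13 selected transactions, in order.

k = N/n = 7761/13 = 597
transaction 1: 503
transaction 2: 503 + 597 = 1100
transaction 3: 1100 + 597 = 1697
transaction 4: 1697 + 597 = 2294
transaction 5: 2294 + 597 = 2891
transaction 6: 2891 + 597 = 3488
transaction 7: 3488 + 597 = 4085
transaction 8: 4085 + 597 = 4682
transaction 9: 4682 + 597 = 5279
transaction 10: 5279 + 597 = 5876
transaction 11: 5876 + 597 = 6473
transaction 12: 6473 + 597 = 7070
transaction 13: 7070 + 597 = 7667

503, 1100, 1697, 2294, 2891, 3488, 4085, 4682, 5279, 5876, 6473, 7070, 7667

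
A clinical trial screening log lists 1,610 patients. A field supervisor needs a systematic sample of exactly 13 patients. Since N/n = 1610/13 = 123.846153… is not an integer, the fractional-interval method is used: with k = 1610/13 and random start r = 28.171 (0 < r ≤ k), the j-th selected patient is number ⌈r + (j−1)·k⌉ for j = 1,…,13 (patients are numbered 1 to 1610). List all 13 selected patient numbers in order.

29, 153, 276, 400, 524, 648, 772, 896, 1019, 1143, 1267, 1391, 1515

j=1: r + 0k = 28.171 → ⌈·⌉ = 29
j=2: r + 1k = 152.017153… → ⌈·⌉ = 153
j=3: r + 2k = 275.863307… → ⌈·⌉ = 276
j=4: r + 3k = 399.709461… → ⌈·⌉ = 400
j=5: r + 4k = 523.555615… → ⌈·⌉ = 524
j=6: r + 5k = 647.401769… → ⌈·⌉ = 648
j=7: r + 6k = 771.247923… → ⌈·⌉ = 772
j=8: r + 7k = 895.094076… → ⌈·⌉ = 896
j=9: r + 8k = 1018.940230… → ⌈·⌉ = 1019
j=10: r + 9k = 1142.786384… → ⌈·⌉ = 1143
j=11: r + 10k = 1266.632538… → ⌈·⌉ = 1267
j=12: r + 11k = 1390.478692… → ⌈·⌉ = 1391
j=13: r + 12k = 1514.324846… → ⌈·⌉ = 1515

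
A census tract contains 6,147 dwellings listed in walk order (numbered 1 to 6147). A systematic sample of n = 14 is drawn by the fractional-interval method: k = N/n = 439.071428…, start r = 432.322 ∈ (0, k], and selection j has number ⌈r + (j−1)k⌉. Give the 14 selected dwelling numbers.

j=1: r + 0k = 432.322 → ⌈·⌉ = 433
j=2: r + 1k = 871.393428… → ⌈·⌉ = 872
j=3: r + 2k = 1310.464857… → ⌈·⌉ = 1311
j=4: r + 3k = 1749.536285… → ⌈·⌉ = 1750
j=5: r + 4k = 2188.607714… → ⌈·⌉ = 2189
j=6: r + 5k = 2627.679142… → ⌈·⌉ = 2628
j=7: r + 6k = 3066.750571… → ⌈·⌉ = 3067
j=8: r + 7k = 3505.822 → ⌈·⌉ = 3506
j=9: r + 8k = 3944.893428… → ⌈·⌉ = 3945
j=10: r + 9k = 4383.964857… → ⌈·⌉ = 4384
j=11: r + 10k = 4823.036285… → ⌈·⌉ = 4824
j=12: r + 11k = 5262.107714… → ⌈·⌉ = 5263
j=13: r + 12k = 5701.179142… → ⌈·⌉ = 5702
j=14: r + 13k = 6140.250571… → ⌈·⌉ = 6141

433, 872, 1311, 1750, 2189, 2628, 3067, 3506, 3945, 4384, 4824, 5263, 5702, 6141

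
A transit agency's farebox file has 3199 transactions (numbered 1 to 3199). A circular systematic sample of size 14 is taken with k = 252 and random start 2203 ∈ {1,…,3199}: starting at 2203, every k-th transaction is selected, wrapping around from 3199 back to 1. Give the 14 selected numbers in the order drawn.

2203, 2455, 2707, 2959, 12, 264, 516, 768, 1020, 1272, 1524, 1776, 2028, 2280

Selection 1: 2203
Selection 2: 2203 + 252 = 2455
Selection 3: 2455 + 252 = 2707
Selection 4: 2707 + 252 = 2959
Selection 5: 2959 + 252 = 3211 → 3211 − 3199 = 12
Selection 6: 12 + 252 = 264
Selection 7: 264 + 252 = 516
Selection 8: 516 + 252 = 768
Selection 9: 768 + 252 = 1020
Selection 10: 1020 + 252 = 1272
Selection 11: 1272 + 252 = 1524
Selection 12: 1524 + 252 = 1776
Selection 13: 1776 + 252 = 2028
Selection 14: 2028 + 252 = 2280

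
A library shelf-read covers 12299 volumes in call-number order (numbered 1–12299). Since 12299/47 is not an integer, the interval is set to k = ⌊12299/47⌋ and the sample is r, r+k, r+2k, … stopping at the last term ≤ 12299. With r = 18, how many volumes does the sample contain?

k = ⌊12299/47⌋ = 261
Achieved size = ⌊(12299 − 18)/261⌋ + 1 = ⌊12281/261⌋ + 1 = 47 + 1 = 48
(last selection: 18 + 47×261 = 12285 ≤ 12299; next would be 12546 > 12299)

48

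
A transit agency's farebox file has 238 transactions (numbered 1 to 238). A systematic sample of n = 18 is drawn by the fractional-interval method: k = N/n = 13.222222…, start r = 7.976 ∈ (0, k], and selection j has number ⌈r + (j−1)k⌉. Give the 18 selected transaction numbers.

j=1: r + 0k = 7.976 → ⌈·⌉ = 8
j=2: r + 1k = 21.198222… → ⌈·⌉ = 22
j=3: r + 2k = 34.420444… → ⌈·⌉ = 35
j=4: r + 3k = 47.642666… → ⌈·⌉ = 48
j=5: r + 4k = 60.864888… → ⌈·⌉ = 61
j=6: r + 5k = 74.087111… → ⌈·⌉ = 75
j=7: r + 6k = 87.309333… → ⌈·⌉ = 88
j=8: r + 7k = 100.531555… → ⌈·⌉ = 101
j=9: r + 8k = 113.753777… → ⌈·⌉ = 114
j=10: r + 9k = 126.976 → ⌈·⌉ = 127
j=11: r + 10k = 140.198222… → ⌈·⌉ = 141
j=12: r + 11k = 153.420444… → ⌈·⌉ = 154
j=13: r + 12k = 166.642666… → ⌈·⌉ = 167
j=14: r + 13k = 179.864888… → ⌈·⌉ = 180
j=15: r + 14k = 193.087111… → ⌈·⌉ = 194
j=16: r + 15k = 206.309333… → ⌈·⌉ = 207
j=17: r + 16k = 219.531555… → ⌈·⌉ = 220
j=18: r + 17k = 232.753777… → ⌈·⌉ = 233

8, 22, 35, 48, 61, 75, 88, 101, 114, 127, 141, 154, 167, 180, 194, 207, 220, 233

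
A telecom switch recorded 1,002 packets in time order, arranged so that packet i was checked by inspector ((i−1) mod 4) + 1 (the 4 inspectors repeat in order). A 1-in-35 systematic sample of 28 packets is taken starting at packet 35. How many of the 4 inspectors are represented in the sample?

4

Consecutive selections differ by k = 35, so their inspector numbers differ by 35 mod 4 = 3.
gcd(35, 4) = 1, so the sample visits 4/1 = 4 distinct residues mod 4.
Start 35 is inspector 3; the inspectors hit are 1, 2, 3, 4.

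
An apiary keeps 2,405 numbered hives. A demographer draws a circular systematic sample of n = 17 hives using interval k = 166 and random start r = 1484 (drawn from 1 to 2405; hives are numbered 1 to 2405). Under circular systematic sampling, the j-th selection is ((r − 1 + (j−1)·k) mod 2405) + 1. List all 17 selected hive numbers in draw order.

Selection 1: 1484
Selection 2: 1484 + 166 = 1650
Selection 3: 1650 + 166 = 1816
Selection 4: 1816 + 166 = 1982
Selection 5: 1982 + 166 = 2148
Selection 6: 2148 + 166 = 2314
Selection 7: 2314 + 166 = 2480 → 2480 − 2405 = 75
Selection 8: 75 + 166 = 241
Selection 9: 241 + 166 = 407
Selection 10: 407 + 166 = 573
Selection 11: 573 + 166 = 739
Selection 12: 739 + 166 = 905
Selection 13: 905 + 166 = 1071
Selection 14: 1071 + 166 = 1237
Selection 15: 1237 + 166 = 1403
Selection 16: 1403 + 166 = 1569
Selection 17: 1569 + 166 = 1735

1484, 1650, 1816, 1982, 2148, 2314, 75, 241, 407, 573, 739, 905, 1071, 1237, 1403, 1569, 1735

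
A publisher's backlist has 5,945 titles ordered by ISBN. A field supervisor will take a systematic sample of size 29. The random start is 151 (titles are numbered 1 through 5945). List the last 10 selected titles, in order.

k = N/n = 5945/29 = 205
20th selection = 151 + 19×205 = 4046
21st: 4046 + 205 = 4251
22nd: 4251 + 205 = 4456
23rd: 4456 + 205 = 4661
24th: 4661 + 205 = 4866
25th: 4866 + 205 = 5071
26th: 5071 + 205 = 5276
27th: 5276 + 205 = 5481
28th: 5481 + 205 = 5686
29th: 5686 + 205 = 5891

4046, 4251, 4456, 4661, 4866, 5071, 5276, 5481, 5686, 5891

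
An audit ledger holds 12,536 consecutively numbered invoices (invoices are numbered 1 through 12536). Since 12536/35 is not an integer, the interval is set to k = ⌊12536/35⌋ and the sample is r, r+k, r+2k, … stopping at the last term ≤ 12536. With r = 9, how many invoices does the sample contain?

35

k = ⌊12536/35⌋ = 358
Achieved size = ⌊(12536 − 9)/358⌋ + 1 = ⌊12527/358⌋ + 1 = 34 + 1 = 35
(last selection: 9 + 34×358 = 12181 ≤ 12536; next would be 12539 > 12536)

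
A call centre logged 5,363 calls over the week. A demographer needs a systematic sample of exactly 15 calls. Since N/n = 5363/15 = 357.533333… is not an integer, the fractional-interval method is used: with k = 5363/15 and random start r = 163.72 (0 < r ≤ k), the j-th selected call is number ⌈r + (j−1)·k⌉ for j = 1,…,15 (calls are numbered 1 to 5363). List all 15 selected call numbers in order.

j=1: r + 0k = 163.72 → ⌈·⌉ = 164
j=2: r + 1k = 521.253333… → ⌈·⌉ = 522
j=3: r + 2k = 878.786666… → ⌈·⌉ = 879
j=4: r + 3k = 1236.32 → ⌈·⌉ = 1237
j=5: r + 4k = 1593.853333… → ⌈·⌉ = 1594
j=6: r + 5k = 1951.386666… → ⌈·⌉ = 1952
j=7: r + 6k = 2308.92 → ⌈·⌉ = 2309
j=8: r + 7k = 2666.453333… → ⌈·⌉ = 2667
j=9: r + 8k = 3023.986666… → ⌈·⌉ = 3024
j=10: r + 9k = 3381.52 → ⌈·⌉ = 3382
j=11: r + 10k = 3739.053333… → ⌈·⌉ = 3740
j=12: r + 11k = 4096.586666… → ⌈·⌉ = 4097
j=13: r + 12k = 4454.12 → ⌈·⌉ = 4455
j=14: r + 13k = 4811.653333… → ⌈·⌉ = 4812
j=15: r + 14k = 5169.186666… → ⌈·⌉ = 5170

164, 522, 879, 1237, 1594, 1952, 2309, 2667, 3024, 3382, 3740, 4097, 4455, 4812, 5170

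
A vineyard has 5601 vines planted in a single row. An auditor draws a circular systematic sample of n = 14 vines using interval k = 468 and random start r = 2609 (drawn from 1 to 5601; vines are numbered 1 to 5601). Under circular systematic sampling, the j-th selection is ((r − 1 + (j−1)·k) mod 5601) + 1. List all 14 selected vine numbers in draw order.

2609, 3077, 3545, 4013, 4481, 4949, 5417, 284, 752, 1220, 1688, 2156, 2624, 3092

Selection 1: 2609
Selection 2: 2609 + 468 = 3077
Selection 3: 3077 + 468 = 3545
Selection 4: 3545 + 468 = 4013
Selection 5: 4013 + 468 = 4481
Selection 6: 4481 + 468 = 4949
Selection 7: 4949 + 468 = 5417
Selection 8: 5417 + 468 = 5885 → 5885 − 5601 = 284
Selection 9: 284 + 468 = 752
Selection 10: 752 + 468 = 1220
Selection 11: 1220 + 468 = 1688
Selection 12: 1688 + 468 = 2156
Selection 13: 2156 + 468 = 2624
Selection 14: 2624 + 468 = 3092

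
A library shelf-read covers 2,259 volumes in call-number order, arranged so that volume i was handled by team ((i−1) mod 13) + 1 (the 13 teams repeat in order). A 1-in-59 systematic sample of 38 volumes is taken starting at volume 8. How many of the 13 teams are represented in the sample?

13

Consecutive selections differ by k = 59, so their team numbers differ by 59 mod 13 = 7.
gcd(59, 13) = 1, so the sample visits 13/1 = 13 distinct residues mod 13.
Start 8 is team 8; the teams hit are 1, 2, 3, 4, 5, 6, 7, 8, 9, 10, 11, 12, 13.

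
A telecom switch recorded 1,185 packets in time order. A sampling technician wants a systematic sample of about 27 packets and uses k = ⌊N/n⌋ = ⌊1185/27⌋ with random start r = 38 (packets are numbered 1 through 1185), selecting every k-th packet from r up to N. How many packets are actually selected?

27

k = ⌊1185/27⌋ = 43
Achieved size = ⌊(1185 − 38)/43⌋ + 1 = ⌊1147/43⌋ + 1 = 26 + 1 = 27
(last selection: 38 + 26×43 = 1156 ≤ 1185; next would be 1199 > 1185)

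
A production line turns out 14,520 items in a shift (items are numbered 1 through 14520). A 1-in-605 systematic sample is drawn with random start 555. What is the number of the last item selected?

14470

k = 605
24th selection = r + (24−1)·k = 555 + 23×605 = 555 + 13915 = 14470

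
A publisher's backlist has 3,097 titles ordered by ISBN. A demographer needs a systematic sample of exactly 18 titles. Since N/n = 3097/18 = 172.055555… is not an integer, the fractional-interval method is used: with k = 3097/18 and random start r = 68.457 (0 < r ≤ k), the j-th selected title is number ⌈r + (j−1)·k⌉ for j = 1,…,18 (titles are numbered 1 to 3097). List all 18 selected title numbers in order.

j=1: r + 0k = 68.457 → ⌈·⌉ = 69
j=2: r + 1k = 240.512555… → ⌈·⌉ = 241
j=3: r + 2k = 412.568111… → ⌈·⌉ = 413
j=4: r + 3k = 584.623666… → ⌈·⌉ = 585
j=5: r + 4k = 756.679222… → ⌈·⌉ = 757
j=6: r + 5k = 928.734777… → ⌈·⌉ = 929
j=7: r + 6k = 1100.790333… → ⌈·⌉ = 1101
j=8: r + 7k = 1272.845888… → ⌈·⌉ = 1273
j=9: r + 8k = 1444.901444… → ⌈·⌉ = 1445
j=10: r + 9k = 1616.957 → ⌈·⌉ = 1617
j=11: r + 10k = 1789.012555… → ⌈·⌉ = 1790
j=12: r + 11k = 1961.068111… → ⌈·⌉ = 1962
j=13: r + 12k = 2133.123666… → ⌈·⌉ = 2134
j=14: r + 13k = 2305.179222… → ⌈·⌉ = 2306
j=15: r + 14k = 2477.234777… → ⌈·⌉ = 2478
j=16: r + 15k = 2649.290333… → ⌈·⌉ = 2650
j=17: r + 16k = 2821.345888… → ⌈·⌉ = 2822
j=18: r + 17k = 2993.401444… → ⌈·⌉ = 2994

69, 241, 413, 585, 757, 929, 1101, 1273, 1445, 1617, 1790, 1962, 2134, 2306, 2478, 2650, 2822, 2994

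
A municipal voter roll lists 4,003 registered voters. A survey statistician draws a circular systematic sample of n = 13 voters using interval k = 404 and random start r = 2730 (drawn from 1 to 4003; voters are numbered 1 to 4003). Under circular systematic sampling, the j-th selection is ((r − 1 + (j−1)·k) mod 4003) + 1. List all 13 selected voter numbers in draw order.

Selection 1: 2730
Selection 2: 2730 + 404 = 3134
Selection 3: 3134 + 404 = 3538
Selection 4: 3538 + 404 = 3942
Selection 5: 3942 + 404 = 4346 → 4346 − 4003 = 343
Selection 6: 343 + 404 = 747
Selection 7: 747 + 404 = 1151
Selection 8: 1151 + 404 = 1555
Selection 9: 1555 + 404 = 1959
Selection 10: 1959 + 404 = 2363
Selection 11: 2363 + 404 = 2767
Selection 12: 2767 + 404 = 3171
Selection 13: 3171 + 404 = 3575

2730, 3134, 3538, 3942, 343, 747, 1151, 1555, 1959, 2363, 2767, 3171, 3575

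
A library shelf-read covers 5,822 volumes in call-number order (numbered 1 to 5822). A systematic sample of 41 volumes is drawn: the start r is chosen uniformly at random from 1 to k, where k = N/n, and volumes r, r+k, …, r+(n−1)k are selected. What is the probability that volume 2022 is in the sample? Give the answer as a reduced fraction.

k = 5822/41 = 142.
Volume 2022 is selected iff r ≡ 2022 (mod 142); exactly one such r in {1,…,142}.
Inclusion probability = 1/142.

1/142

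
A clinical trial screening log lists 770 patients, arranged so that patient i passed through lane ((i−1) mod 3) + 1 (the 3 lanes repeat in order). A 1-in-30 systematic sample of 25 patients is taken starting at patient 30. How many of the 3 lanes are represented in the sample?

Consecutive selections differ by k = 30, so their lane numbers differ by 30 mod 3 = 0.
gcd(30, 3) = 3, so the sample visits 3/3 = 1 distinct residues mod 3.
Start 30 is lane 3; the lanes hit are 3.

1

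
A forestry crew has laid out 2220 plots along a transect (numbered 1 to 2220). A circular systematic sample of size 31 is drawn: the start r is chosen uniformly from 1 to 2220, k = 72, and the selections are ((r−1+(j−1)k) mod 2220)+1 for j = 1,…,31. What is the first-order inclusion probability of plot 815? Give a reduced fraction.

31/2220

For each position j, as r ranges over 1…2220 the j-th selection hits every plot exactly once, so plot 815 is selected for exactly 31 of the 2220 starts.
Inclusion probability = 31/2220.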